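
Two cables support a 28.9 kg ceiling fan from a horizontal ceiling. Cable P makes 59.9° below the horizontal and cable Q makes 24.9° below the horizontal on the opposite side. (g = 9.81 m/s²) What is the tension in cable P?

T_P ≈ 258 N

Weight W = 28.9 × 9.81 = 283.5 N acts straight down.
Horizontal: T_P cos 59.9° = T_Q cos 24.9°  →  T_Q = 0.5529 T_P.
Vertical: T_P sin 59.9° + T_Q sin 24.9° = 283.5.
Substituting the horizontal relation into the vertical equation gives 1.098 T_P = 283.5, so T_P = 258.2 N.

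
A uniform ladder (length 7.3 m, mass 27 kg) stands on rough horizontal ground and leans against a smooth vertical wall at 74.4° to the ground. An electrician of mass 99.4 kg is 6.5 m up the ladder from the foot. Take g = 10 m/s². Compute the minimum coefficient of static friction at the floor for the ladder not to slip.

μ_min ≈ 0.225

ΣF_y = 0: N_floor = 27×10 + 99.4×10 = 1264 N.
Torques about the foot: N_wall · 7.3 sin 74.4° = 27×10×3.65 cos 74.4° + 99.4×10×6.5 cos 74.4° → N_wall = 284.81 N.
ΣF_x = 0: f_floor = N_wall = 284.81 N.
μ_min = f_floor / N_floor = 284.81 / 1264 = 0.2253.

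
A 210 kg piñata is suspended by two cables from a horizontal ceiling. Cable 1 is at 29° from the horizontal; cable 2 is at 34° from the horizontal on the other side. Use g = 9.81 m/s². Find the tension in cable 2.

Weight W = 210 × 9.81 = 2060 N acts straight down.
Horizontal: T_1 cos 29° = T_2 cos 34°  →  T_1 = 0.9479 T_2.
Vertical: T_1 sin 29° + T_2 sin 34° = 2060.
Substituting the horizontal relation into the vertical equation gives 1.019 T_2 = 2060, so T_2 = 2022 N.

T_2 ≈ 2020 N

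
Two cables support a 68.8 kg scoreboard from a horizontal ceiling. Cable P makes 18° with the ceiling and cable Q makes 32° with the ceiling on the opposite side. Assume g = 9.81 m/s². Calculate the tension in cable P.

T_P ≈ 747 N

Weight W = 68.8 × 9.81 = 674.9 N acts straight down.
Horizontal: T_P cos 18° = T_Q cos 32°  →  T_Q = 1.121 T_P.
Vertical: T_P sin 18° + T_Q sin 32° = 674.9.
Substituting the horizontal relation into the vertical equation gives 0.9033 T_P = 674.9, so T_P = 747.2 N.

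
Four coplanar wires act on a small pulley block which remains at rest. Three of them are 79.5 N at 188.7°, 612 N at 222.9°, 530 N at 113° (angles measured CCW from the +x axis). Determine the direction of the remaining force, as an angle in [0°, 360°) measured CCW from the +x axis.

θ ≈ 355°

Sum the known components: ΣF_x = -734 N, ΣF_y = 59.24 N.
For equilibrium the remaining force must supply (−ΣF_x, −ΣF_y) = (734, -59.24) N.
Magnitude = √((734)² + (-59.24)²) = 736.4 N; direction = atan2(-59.24, 734) = 355.4°.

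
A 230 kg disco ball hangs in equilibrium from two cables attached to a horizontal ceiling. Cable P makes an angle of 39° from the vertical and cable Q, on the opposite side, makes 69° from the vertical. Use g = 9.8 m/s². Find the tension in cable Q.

Angles from the horizontal: cable P is 90° − 39° = 51°, cable Q is 90° − 69° = 21°.
Weight W = 230 × 9.8 = 2254 N acts straight down.
Horizontal: T_P cos 51° = T_Q cos 21°  →  T_P = 1.483 T_Q.
Vertical: T_P sin 51° + T_Q sin 21° = 2254.
Substituting the horizontal relation into the vertical equation gives 1.511 T_Q = 2254, so T_Q = 1491 N.

T_Q ≈ 1490 N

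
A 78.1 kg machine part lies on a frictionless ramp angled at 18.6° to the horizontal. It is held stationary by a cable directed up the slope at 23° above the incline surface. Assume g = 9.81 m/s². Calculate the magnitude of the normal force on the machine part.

Take axes along and perpendicular to the incline. Weight components: W sin 18.6° = 244.4 N down-slope, W cos 18.6° = 726.1 N into the surface.
Along incline: T cos 23° = W sin 18.6° → T = 265.5 N.
Perpendicular: N = W cos 18.6° − T sin 23° = 622.4 N.

N ≈ 622 N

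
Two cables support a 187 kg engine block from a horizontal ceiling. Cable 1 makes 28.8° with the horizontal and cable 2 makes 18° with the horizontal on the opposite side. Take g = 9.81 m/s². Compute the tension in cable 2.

T_2 ≈ 2210 N

Weight W = 187 × 9.81 = 1834 N acts straight down.
Horizontal: T_1 cos 28.8° = T_2 cos 18°  →  T_1 = 1.085 T_2.
Vertical: T_1 sin 28.8° + T_2 sin 18° = 1834.
Substituting the horizontal relation into the vertical equation gives 0.8319 T_2 = 1834, so T_2 = 2205 N.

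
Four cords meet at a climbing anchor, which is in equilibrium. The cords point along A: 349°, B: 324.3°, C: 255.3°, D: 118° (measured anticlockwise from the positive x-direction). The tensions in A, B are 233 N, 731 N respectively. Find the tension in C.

Resolve: ΣF_x = 233 cos 349° + 731 cos 324.3° + T_C cos 255.3° + T_D cos 118° = 0.
        ΣF_y = 233 sin 349° + 731 sin 324.3° + T_C sin 255.3° + T_D sin 118° = 0.
The known terms sum to (822.4, -471) N, so -0.2538 T_C − 0.4695 T_D = -822.4 and -0.9673 T_C + 0.8829 T_D = 471.
Solving simultaneously: T_C = 744.6 N, T_D = 1349 N.

T_C ≈ 745 N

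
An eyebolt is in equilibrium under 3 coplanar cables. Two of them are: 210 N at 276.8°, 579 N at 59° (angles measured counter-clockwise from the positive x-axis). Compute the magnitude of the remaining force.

F ≈ 433 N

Sum the known components: ΣF_x = 323.1 N, ΣF_y = 287.8 N.
For equilibrium the remaining force must supply (−ΣF_x, −ΣF_y) = (-323.1, -287.8) N.
Magnitude = √((-323.1)² + (-287.8)²) = 432.7 N; direction = atan2(-287.8, -323.1) = 221.7°.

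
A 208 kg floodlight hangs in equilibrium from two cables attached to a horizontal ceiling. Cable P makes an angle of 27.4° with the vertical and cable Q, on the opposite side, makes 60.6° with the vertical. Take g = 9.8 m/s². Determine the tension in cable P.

Angles from the horizontal: cable P is 90° − 27.4° = 62.6°, cable Q is 90° − 60.6° = 29.4°.
Weight W = 208 × 9.8 = 2038 N acts straight down.
Horizontal: T_P cos 62.6° = T_Q cos 29.4°  →  T_Q = 0.5282 T_P.
Vertical: T_P sin 62.6° + T_Q sin 29.4° = 2038.
Substituting the horizontal relation into the vertical equation gives 1.147 T_P = 2038, so T_P = 1777 N.

T_P ≈ 1780 N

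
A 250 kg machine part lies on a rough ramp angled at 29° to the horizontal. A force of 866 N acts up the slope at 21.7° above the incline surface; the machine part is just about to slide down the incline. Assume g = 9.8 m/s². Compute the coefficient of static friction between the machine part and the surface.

μ ≈ 0.210

On the verge of sliding down the incline, friction is at its maximum μN and acts up the slope.
Perpendicular to incline: N = W cos 29° − P sin 21.7° = 2143 − 320.2 = 1823 N.
Along incline: P cos 21.7° + μN = W sin 29° → μ = (W sin 29° − P cos 21.7°) / N = 0.2102.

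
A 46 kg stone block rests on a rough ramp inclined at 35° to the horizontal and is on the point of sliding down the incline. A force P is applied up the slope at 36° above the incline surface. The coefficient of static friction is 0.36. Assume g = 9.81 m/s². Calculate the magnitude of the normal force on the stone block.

N ≈ 246 N

On the verge of sliding down the incline, friction equals μN and acts up the slope.
Perpendicular: N + P sin 36° = W cos 35° = 369.7 N.
Along incline: P cos 36° + μN = W sin 35° with W sin 35° = 258.8 N.
Solving the pair for P and N: P = 210.5 N, N = 245.9 N (and f = μN = 88.53 N).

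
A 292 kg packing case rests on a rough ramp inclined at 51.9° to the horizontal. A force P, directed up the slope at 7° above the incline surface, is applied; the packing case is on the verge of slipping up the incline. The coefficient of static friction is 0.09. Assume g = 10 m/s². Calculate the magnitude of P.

On the verge of sliding up the incline, friction equals μN and acts down the slope.
Perpendicular: N + P sin 7° = W cos 51.9° = 1802 N.
Along incline: P cos 7° = W sin 51.9° + μN  with W sin 51.9° = 2298 N.
Solving the pair for P and N: P = 2451 N, N = 1503 N (and f = μN = 135.3 N).

P ≈ 2450 N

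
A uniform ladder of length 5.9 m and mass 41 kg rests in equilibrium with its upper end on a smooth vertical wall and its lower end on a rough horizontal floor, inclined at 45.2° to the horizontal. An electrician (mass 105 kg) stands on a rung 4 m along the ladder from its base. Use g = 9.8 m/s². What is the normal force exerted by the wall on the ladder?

Torques about the foot: N_wall · 5.9 sin 45.2° = 41×9.8×2.95 cos 45.2° + 105×9.8×4 cos 45.2° → N_wall = 892.28 N.

N_wall ≈ 892 N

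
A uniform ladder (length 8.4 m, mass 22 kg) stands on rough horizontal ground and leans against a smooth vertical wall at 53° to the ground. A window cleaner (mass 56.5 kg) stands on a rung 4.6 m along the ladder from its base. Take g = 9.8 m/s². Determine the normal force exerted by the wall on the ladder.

Torques about the foot: N_wall · 8.4 sin 53° = 22×9.8×4.2 cos 53° + 56.5×9.8×4.6 cos 53° → N_wall = 309.72 N.

N_wall ≈ 310 N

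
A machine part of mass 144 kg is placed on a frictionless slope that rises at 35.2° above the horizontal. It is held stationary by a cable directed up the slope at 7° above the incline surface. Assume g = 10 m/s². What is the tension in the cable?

T ≈ 836 N

Take axes along and perpendicular to the incline. Weight components: W sin 35.2° = 830.1 N down-slope, W cos 35.2° = 1177 N into the surface.
Along incline: T cos 7° = W sin 35.2° → T = 836.3 N.
Perpendicular: N = W cos 35.2° − T sin 7° = 1075 N.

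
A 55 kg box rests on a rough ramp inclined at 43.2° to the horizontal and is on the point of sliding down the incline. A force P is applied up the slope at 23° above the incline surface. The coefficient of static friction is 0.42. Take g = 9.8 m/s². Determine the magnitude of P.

On the verge of sliding down the incline, friction equals μN and acts up the slope.
Perpendicular: N + P sin 23° = W cos 43.2° = 392.9 N.
Along incline: P cos 23° + μN = W sin 43.2° with W sin 43.2° = 369 N.
Solving the pair for P and N: P = 269.6 N, N = 287.6 N (and f = μN = 120.8 N).

P ≈ 270 N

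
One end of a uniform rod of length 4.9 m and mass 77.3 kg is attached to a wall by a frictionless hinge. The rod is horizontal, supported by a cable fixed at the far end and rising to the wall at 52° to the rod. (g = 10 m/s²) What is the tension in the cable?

T ≈ 490 N

Take torques about the hinge: T sin 52° · 4.9 = 77.3×10×2.45 = 1893.9 N·m.
So T = 1893.9 / (0.7880 × 4.9) = 490.48 N.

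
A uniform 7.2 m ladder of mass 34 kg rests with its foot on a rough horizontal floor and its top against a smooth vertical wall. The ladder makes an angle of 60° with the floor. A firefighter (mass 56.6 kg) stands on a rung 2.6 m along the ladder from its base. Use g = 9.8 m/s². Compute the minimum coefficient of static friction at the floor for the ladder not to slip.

ΣF_y = 0: N_floor = 34×9.8 + 56.6×9.8 = 887.88 N.
Torques about the foot: N_wall · 7.2 sin 60° = 34×9.8×3.6 cos 60° + 56.6×9.8×2.6 cos 60° → N_wall = 211.83 N.
ΣF_x = 0: f_floor = N_wall = 211.83 N.
μ_min = f_floor / N_floor = 211.83 / 887.88 = 0.2386.

μ_min ≈ 0.239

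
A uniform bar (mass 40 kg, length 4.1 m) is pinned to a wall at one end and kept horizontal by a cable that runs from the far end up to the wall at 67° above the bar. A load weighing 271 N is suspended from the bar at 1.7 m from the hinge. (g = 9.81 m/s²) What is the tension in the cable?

Take torques about the hinge: T sin 67° · 4.1 = 40×9.81×2.05 + 271×1.7 = 1265.1 N·m.
So T = 1265.1 / (0.9205 × 4.1) = 335.21 N.

T ≈ 335 N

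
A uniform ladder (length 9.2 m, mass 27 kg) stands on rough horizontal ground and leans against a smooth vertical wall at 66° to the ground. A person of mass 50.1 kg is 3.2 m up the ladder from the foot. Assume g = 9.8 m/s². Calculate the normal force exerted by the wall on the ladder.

Torques about the foot: N_wall · 9.2 sin 66° = 27×9.8×4.6 cos 66° + 50.1×9.8×3.2 cos 66° → N_wall = 134.94 N.

N_wall ≈ 135 N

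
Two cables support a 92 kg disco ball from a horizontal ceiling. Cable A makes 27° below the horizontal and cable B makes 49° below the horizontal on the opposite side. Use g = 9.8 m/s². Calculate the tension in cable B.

Weight W = 92 × 9.8 = 901.6 N acts straight down.
Horizontal: T_A cos 27° = T_B cos 49°  →  T_A = 0.7363 T_B.
Vertical: T_A sin 27° + T_B sin 49° = 901.6.
Substituting the horizontal relation into the vertical equation gives 1.089 T_B = 901.6, so T_B = 827.9 N.

T_B ≈ 828 N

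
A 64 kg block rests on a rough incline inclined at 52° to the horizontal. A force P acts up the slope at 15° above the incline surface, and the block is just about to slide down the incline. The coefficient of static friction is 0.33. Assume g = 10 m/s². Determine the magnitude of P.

P ≈ 425 N

On the verge of sliding down the incline, friction equals μN and acts up the slope.
Perpendicular: N + P sin 15° = W cos 52° = 394 N.
Along incline: P cos 15° + μN = W sin 52° with W sin 52° = 504.3 N.
Solving the pair for P and N: P = 425.1 N, N = 284 N (and f = μN = 93.72 N).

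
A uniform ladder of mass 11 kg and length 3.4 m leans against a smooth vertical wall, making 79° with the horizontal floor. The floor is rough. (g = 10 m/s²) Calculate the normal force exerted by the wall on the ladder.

Torques about the foot: N_wall · 3.4 sin 79° = 11×10×1.7 cos 79° → N_wall = 10.691 N.

N_wall ≈ 10.7 N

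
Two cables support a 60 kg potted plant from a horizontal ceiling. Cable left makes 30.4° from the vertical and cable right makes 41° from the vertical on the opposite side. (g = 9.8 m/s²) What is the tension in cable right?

T_right ≈ 314 N

Angles from the horizontal: cable left is 90° − 30.4° = 59.6°, cable right is 90° − 41° = 49°.
Weight W = 60 × 9.8 = 588 N acts straight down.
Horizontal: T_left cos 59.6° = T_right cos 49°  →  T_left = 1.296 T_right.
Vertical: T_left sin 59.6° + T_right sin 49° = 588.
Substituting the horizontal relation into the vertical equation gives 1.873 T_right = 588, so T_right = 313.9 N.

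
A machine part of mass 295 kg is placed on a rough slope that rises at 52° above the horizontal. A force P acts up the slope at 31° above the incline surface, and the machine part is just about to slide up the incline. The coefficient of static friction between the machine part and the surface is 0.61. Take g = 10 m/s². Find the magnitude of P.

P ≈ 2930 N

On the verge of sliding up the incline, friction equals μN and acts down the slope.
Perpendicular: N + P sin 31° = W cos 52° = 1816 N.
Along incline: P cos 31° = W sin 52° + μN  with W sin 52° = 2325 N.
Solving the pair for P and N: P = 2930 N, N = 306.9 N (and f = μN = 187.2 N).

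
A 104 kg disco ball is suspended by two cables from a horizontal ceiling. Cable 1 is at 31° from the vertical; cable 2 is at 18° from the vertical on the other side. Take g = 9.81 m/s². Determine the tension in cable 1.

T_1 ≈ 418 N

Angles from the horizontal: cable 1 is 90° − 31° = 59°, cable 2 is 90° − 18° = 72°.
Weight W = 104 × 9.81 = 1020 N acts straight down.
Horizontal: T_1 cos 59° = T_2 cos 72°  →  T_2 = 1.667 T_1.
Vertical: T_1 sin 59° + T_2 sin 72° = 1020.
Substituting the horizontal relation into the vertical equation gives 2.442 T_1 = 1020, so T_1 = 417.7 N.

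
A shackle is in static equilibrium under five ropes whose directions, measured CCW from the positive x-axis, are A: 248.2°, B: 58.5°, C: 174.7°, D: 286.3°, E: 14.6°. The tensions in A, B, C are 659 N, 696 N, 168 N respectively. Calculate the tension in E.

Resolve: ΣF_x = 659 cos 248.2° + 696 cos 58.5° + 168 cos 174.7° + T_D cos 286.3° + T_E cos 14.6° = 0.
        ΣF_y = 659 sin 248.2° + 696 sin 58.5° + 168 sin 174.7° + T_D sin 286.3° + T_E sin 14.6° = 0.
The known terms sum to (-48.35, -2.916) N, so 0.2807 T_D + 0.9677 T_E = 48.35 and -0.9598 T_D + 0.2521 T_E = 2.916.
Solving simultaneously: T_D = 9.371 N, T_E = 47.25 N.

T_E ≈ 47.2 N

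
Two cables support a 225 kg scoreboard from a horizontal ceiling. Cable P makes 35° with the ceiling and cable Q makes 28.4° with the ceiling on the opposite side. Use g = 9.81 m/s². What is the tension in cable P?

T_P ≈ 2170 N

Weight W = 225 × 9.81 = 2207 N acts straight down.
Horizontal: T_P cos 35° = T_Q cos 28.4°  →  T_Q = 0.9312 T_P.
Vertical: T_P sin 35° + T_Q sin 28.4° = 2207.
Substituting the horizontal relation into the vertical equation gives 1.016 T_P = 2207, so T_P = 2171 N.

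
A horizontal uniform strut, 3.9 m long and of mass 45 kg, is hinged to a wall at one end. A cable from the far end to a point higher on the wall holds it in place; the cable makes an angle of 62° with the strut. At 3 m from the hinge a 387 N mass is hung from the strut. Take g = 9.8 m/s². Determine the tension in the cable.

T ≈ 587 N

Take torques about the hinge: T sin 62° · 3.9 = 45×9.8×1.95 + 387×3 = 2021 N·m.
So T = 2021 / (0.8829 × 3.9) = 586.89 N.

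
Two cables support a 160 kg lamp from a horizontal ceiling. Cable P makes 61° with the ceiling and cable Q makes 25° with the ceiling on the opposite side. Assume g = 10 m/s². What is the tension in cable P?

T_P ≈ 1450 N

Weight W = 160 × 10 = 1600 N acts straight down.
Horizontal: T_P cos 61° = T_Q cos 25°  →  T_Q = 0.5349 T_P.
Vertical: T_P sin 61° + T_Q sin 25° = 1600.
Substituting the horizontal relation into the vertical equation gives 1.101 T_P = 1600, so T_P = 1454 N.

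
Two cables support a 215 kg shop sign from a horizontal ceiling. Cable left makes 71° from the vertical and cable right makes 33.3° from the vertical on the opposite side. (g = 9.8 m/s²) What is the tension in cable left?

Angles from the horizontal: cable left is 90° − 71° = 19°, cable right is 90° − 33.3° = 56.7°.
Weight W = 215 × 9.8 = 2107 N acts straight down.
Horizontal: T_left cos 19° = T_right cos 56.7°  →  T_right = 1.722 T_left.
Vertical: T_left sin 19° + T_right sin 56.7° = 2107.
Substituting the horizontal relation into the vertical equation gives 1.765 T_left = 2107, so T_left = 1194 N.

T_left ≈ 1190 N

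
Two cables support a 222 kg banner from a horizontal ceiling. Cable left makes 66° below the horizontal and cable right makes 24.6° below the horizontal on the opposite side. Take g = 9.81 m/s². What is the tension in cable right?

T_right ≈ 886 N

Weight W = 222 × 9.81 = 2178 N acts straight down.
Horizontal: T_left cos 66° = T_right cos 24.6°  →  T_left = 2.235 T_right.
Vertical: T_left sin 66° + T_right sin 24.6° = 2178.
Substituting the horizontal relation into the vertical equation gives 2.458 T_right = 2178, so T_right = 885.8 N.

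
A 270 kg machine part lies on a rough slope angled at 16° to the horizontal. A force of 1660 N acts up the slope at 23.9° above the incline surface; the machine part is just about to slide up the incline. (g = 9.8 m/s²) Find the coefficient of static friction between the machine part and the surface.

μ ≈ 0.421

On the verge of sliding up the incline, friction is at its maximum μN and acts down the slope.
Perpendicular to incline: N = W cos 16° − P sin 23.9° = 2543 − 672.5 = 1871 N.
Along incline: P cos 23.9° − μN = W sin 16° → μ = −(W sin 16° − P cos 23.9°) / N = 0.4213.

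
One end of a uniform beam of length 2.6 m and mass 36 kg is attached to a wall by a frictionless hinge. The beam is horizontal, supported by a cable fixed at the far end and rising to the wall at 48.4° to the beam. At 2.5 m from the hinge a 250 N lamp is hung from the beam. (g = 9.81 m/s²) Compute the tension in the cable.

Take torques about the hinge: T sin 48.4° · 2.6 = 36×9.81×1.3 + 250×2.5 = 1084.1 N·m.
So T = 1084.1 / (0.7478 × 2.6) = 557.59 N.

T ≈ 558 N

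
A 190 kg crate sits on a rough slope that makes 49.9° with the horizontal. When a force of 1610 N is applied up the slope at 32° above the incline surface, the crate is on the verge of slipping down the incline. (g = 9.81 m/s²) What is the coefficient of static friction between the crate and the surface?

μ ≈ 0.174

On the verge of sliding down the incline, friction is at its maximum μN and acts up the slope.
Perpendicular to incline: N = W cos 49.9° − P sin 32° = 1201 − 853.2 = 347.4 N.
Along incline: P cos 32° + μN = W sin 49.9° → μ = (W sin 49.9° − P cos 32°) / N = 0.1738.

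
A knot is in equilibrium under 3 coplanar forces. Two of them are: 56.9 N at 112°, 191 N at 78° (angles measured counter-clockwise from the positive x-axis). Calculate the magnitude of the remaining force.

Sum the known components: ΣF_x = 18.4 N, ΣF_y = 239.6 N.
For equilibrium the remaining force must supply (−ΣF_x, −ΣF_y) = (-18.4, -239.6) N.
Magnitude = √((-18.4)² + (-239.6)²) = 240.3 N; direction = atan2(-239.6, -18.4) = 265.6°.

F ≈ 240 N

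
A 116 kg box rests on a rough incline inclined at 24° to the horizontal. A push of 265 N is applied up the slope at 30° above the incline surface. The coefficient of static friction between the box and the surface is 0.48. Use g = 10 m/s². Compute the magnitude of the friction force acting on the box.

Axes along / perpendicular to the incline. W sin 24° = 471.8 N down-slope; W cos 24° = 1060 N into the surface.
Perpendicular: N = W cos 24° − P sin 30° = 1060 − 132.5 = 927.2 N.
Along incline: P cos 30° + f = W sin 24° (friction acts up-slope) → f = 471.8 − 229.5 = 242.3 N.
|f| = 242.3 N ≤ μN = 445.1 N, so the box is indeed static.

f ≈ 242 N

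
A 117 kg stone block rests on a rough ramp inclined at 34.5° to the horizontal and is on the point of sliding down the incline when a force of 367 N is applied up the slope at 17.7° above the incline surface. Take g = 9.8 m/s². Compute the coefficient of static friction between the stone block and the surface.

μ ≈ 0.360

On the verge of sliding down the incline, friction is at its maximum μN and acts up the slope.
Perpendicular to incline: N = W cos 34.5° − P sin 17.7° = 944.9 − 111.6 = 833.4 N.
Along incline: P cos 17.7° + μN = W sin 34.5° → μ = (W sin 34.5° − P cos 17.7°) / N = 0.3598.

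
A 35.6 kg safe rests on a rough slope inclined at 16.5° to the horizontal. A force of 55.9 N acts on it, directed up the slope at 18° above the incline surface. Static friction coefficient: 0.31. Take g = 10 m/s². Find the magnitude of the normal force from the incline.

Axes along / perpendicular to the incline. W sin 16.5° = 101.1 N down-slope; W cos 16.5° = 341.3 N into the surface.
Perpendicular: N = W cos 16.5° − P sin 18° = 341.3 − 17.27 = 324.1 N.
Along incline: P cos 18° + f = W sin 16.5° (friction acts up-slope) → f = 101.1 − 53.16 = 47.95 N.
|f| = 47.95 N ≤ μN = 100.5 N, so the safe is indeed static.

N ≈ 324 N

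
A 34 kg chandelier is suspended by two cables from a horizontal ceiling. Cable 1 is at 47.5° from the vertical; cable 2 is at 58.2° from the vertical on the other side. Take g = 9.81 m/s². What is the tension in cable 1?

T_1 ≈ 294 N

Angles from the horizontal: cable 1 is 90° − 47.5° = 42.5°, cable 2 is 90° − 58.2° = 31.8°.
Weight W = 34 × 9.81 = 333.5 N acts straight down.
Horizontal: T_1 cos 42.5° = T_2 cos 31.8°  →  T_2 = 0.8675 T_1.
Vertical: T_1 sin 42.5° + T_2 sin 31.8° = 333.5.
Substituting the horizontal relation into the vertical equation gives 1.133 T_1 = 333.5, so T_1 = 294.5 N.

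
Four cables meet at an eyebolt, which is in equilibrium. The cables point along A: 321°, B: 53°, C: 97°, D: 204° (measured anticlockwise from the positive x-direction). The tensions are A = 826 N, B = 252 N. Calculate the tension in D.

T_D ≈ 783 N

Resolve: ΣF_x = 826 cos 321° + 252 cos 53° + T_C cos 97° + T_D cos 204° = 0.
        ΣF_y = 826 sin 321° + 252 sin 53° + T_C sin 97° + T_D sin 204° = 0.
The known terms sum to (793.6, -318.6) N, so -0.1219 T_C − 0.9135 T_D = -793.6 and 0.9925 T_C − 0.4067 T_D = 318.6.
Solving simultaneously: T_C = 641.8 N, T_D = 783.1 N.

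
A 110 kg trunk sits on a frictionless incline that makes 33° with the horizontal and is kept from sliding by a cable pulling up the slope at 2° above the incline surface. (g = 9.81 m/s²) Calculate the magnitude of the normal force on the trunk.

N ≈ 884 N

Take axes along and perpendicular to the incline. Weight components: W sin 33° = 587.7 N down-slope, W cos 33° = 905 N into the surface.
Along incline: T cos 2° = W sin 33° → T = 588.1 N.
Perpendicular: N = W cos 33° − T sin 2° = 884.5 N.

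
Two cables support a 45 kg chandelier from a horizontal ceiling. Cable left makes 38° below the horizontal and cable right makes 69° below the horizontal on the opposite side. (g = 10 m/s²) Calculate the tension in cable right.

T_right ≈ 371 N

Weight W = 45 × 10 = 450 N acts straight down.
Horizontal: T_left cos 38° = T_right cos 69°  →  T_left = 0.4548 T_right.
Vertical: T_left sin 38° + T_right sin 69° = 450.
Substituting the horizontal relation into the vertical equation gives 1.214 T_right = 450, so T_right = 370.8 N.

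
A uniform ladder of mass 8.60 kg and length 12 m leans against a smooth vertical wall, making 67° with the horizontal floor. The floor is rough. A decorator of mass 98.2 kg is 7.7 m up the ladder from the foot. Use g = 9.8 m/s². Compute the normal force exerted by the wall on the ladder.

Torques about the foot: N_wall · 12 sin 67° = 8.60×9.8×6 cos 67° + 98.2×9.8×7.7 cos 67° → N_wall = 280.01 N.

N_wall ≈ 280 N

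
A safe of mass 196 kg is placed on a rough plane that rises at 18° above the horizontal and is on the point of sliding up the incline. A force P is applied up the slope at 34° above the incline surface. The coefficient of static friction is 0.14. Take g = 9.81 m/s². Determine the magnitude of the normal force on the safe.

N ≈ 1300 N

On the verge of sliding up the incline, friction equals μN and acts down the slope.
Perpendicular: N + P sin 34° = W cos 18° = 1829 N.
Along incline: P cos 34° = W sin 18° + μN  with W sin 18° = 594.2 N.
Solving the pair for P and N: P = 937 N, N = 1305 N (and f = μN = 182.7 N).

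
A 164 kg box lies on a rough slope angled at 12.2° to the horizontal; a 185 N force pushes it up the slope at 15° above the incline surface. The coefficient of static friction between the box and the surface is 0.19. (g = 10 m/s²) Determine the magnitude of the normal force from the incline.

Axes along / perpendicular to the incline. W sin 12.2° = 346.6 N down-slope; W cos 12.2° = 1603 N into the surface.
Perpendicular: N = W cos 12.2° − P sin 15° = 1603 − 47.88 = 1555 N.
Along incline: P cos 15° + f = W sin 12.2° (friction acts up-slope) → f = 346.6 − 178.7 = 167.9 N.
|f| = 167.9 N ≤ μN = 295.5 N, so the box is indeed static.

N ≈ 1560 N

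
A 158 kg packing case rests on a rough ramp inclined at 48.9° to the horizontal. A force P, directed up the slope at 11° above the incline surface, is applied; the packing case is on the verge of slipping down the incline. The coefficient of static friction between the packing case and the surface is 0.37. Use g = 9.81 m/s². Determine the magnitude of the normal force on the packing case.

On the verge of sliding down the incline, friction equals μN and acts up the slope.
Perpendicular: N + P sin 11° = W cos 48.9° = 1019 N.
Along incline: P cos 11° + μN = W sin 48.9° with W sin 48.9° = 1168 N.
Solving the pair for P and N: P = 868.3 N, N = 853.2 N (and f = μN = 315.7 N).

N ≈ 853 N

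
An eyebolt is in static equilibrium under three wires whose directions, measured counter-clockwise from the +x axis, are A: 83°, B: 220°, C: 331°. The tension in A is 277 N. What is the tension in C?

Resolve: ΣF_x = 277 cos 83° + T_B cos 220° + T_C cos 331° = 0.
        ΣF_y = 277 sin 83° + T_B sin 220° + T_C sin 331° = 0.
The known terms sum to (33.76, 274.9) N, so -0.7660 T_B + 0.8746 T_C = -33.76 and -0.6428 T_B − 0.4848 T_C = -274.9.
Solving simultaneously: T_B = 275.1 N, T_C = 202.4 N.

T_C ≈ 202 N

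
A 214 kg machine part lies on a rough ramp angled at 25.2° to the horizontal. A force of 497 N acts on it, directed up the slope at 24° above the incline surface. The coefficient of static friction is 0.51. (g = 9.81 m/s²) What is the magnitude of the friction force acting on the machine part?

Axes along / perpendicular to the incline. W sin 25.2° = 893.9 N down-slope; W cos 25.2° = 1900 N into the surface.
Perpendicular: N = W cos 25.2° − P sin 24° = 1900 − 202.1 = 1697 N.
Along incline: P cos 24° + f = W sin 25.2° (friction acts up-slope) → f = 893.9 − 454 = 439.8 N.
|f| = 439.8 N ≤ μN = 865.7 N, so the machine part is indeed static.

f ≈ 440 N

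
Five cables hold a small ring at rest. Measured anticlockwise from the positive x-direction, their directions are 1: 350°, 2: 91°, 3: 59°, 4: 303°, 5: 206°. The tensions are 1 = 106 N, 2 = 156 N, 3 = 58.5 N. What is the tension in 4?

T_4 ≈ 112 N

Resolve: ΣF_x = 106 cos 350° + 156 cos 91° + 58.5 cos 59° + T_4 cos 303° + T_5 cos 206° = 0.
        ΣF_y = 106 sin 350° + 156 sin 91° + 58.5 sin 59° + T_4 sin 303° + T_5 sin 206° = 0.
The known terms sum to (131.8, 187.7) N, so 0.5446 T_4 − 0.8988 T_5 = -131.8 and -0.8387 T_4 − 0.4384 T_5 = -187.7.
Solving simultaneously: T_4 = 111.8 N, T_5 = 214.4 N.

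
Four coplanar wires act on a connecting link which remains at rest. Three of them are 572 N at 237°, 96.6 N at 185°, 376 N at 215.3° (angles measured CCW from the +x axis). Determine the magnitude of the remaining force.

Sum the known components: ΣF_x = -714.6 N, ΣF_y = -705.4 N.
For equilibrium the remaining force must supply (−ΣF_x, −ΣF_y) = (714.6, 705.4) N.
Magnitude = √((714.6)² + (705.4)²) = 1004 N; direction = atan2(705.4, 714.6) = 44.6°.

F ≈ 1000 N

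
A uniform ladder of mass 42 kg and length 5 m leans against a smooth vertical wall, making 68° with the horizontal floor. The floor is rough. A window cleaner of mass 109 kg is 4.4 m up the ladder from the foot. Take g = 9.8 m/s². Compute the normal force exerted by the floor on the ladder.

ΣF_y = 0: N_floor = 42×9.8 + 109×9.8 = 1479.8 N.

N_floor ≈ 1480 N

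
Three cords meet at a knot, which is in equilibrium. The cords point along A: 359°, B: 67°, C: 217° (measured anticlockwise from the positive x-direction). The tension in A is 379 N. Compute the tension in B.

T_B ≈ 467 N

Resolve: ΣF_x = 379 cos 359° + T_B cos 67° + T_C cos 217° = 0.
        ΣF_y = 379 sin 359° + T_B sin 67° + T_C sin 217° = 0.
The known terms sum to (378.9, -6.614) N, so 0.3907 T_B − 0.7986 T_C = -378.9 and 0.9205 T_B − 0.6018 T_C = 6.614.
Solving simultaneously: T_B = 466.7 N, T_C = 702.8 N.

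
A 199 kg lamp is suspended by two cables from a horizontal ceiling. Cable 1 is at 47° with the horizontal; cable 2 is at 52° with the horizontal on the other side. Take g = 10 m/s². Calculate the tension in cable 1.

T_1 ≈ 1240 N

Weight W = 199 × 10 = 1990 N acts straight down.
Horizontal: T_1 cos 47° = T_2 cos 52°  →  T_2 = 1.108 T_1.
Vertical: T_1 sin 47° + T_2 sin 52° = 1990.
Substituting the horizontal relation into the vertical equation gives 1.604 T_1 = 1990, so T_1 = 1240 N.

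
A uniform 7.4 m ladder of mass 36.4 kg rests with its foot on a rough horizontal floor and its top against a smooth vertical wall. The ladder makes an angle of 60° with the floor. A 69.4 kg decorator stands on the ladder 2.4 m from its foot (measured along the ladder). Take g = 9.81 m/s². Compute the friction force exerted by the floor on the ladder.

Torques about the foot: N_wall · 7.4 sin 60° = 36.4×9.81×3.7 cos 60° + 69.4×9.81×2.4 cos 60° → N_wall = 230.56 N.
ΣF_x = 0: f_floor = N_wall = 230.56 N.

f ≈ 231 N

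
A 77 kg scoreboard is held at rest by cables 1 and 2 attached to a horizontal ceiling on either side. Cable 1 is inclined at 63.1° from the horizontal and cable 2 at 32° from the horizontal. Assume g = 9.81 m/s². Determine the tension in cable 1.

T_1 ≈ 643 N

Weight W = 77 × 9.81 = 755.4 N acts straight down.
Horizontal: T_1 cos 63.1° = T_2 cos 32°  →  T_2 = 0.5335 T_1.
Vertical: T_1 sin 63.1° + T_2 sin 32° = 755.4.
Substituting the horizontal relation into the vertical equation gives 1.175 T_1 = 755.4, so T_1 = 643.1 N.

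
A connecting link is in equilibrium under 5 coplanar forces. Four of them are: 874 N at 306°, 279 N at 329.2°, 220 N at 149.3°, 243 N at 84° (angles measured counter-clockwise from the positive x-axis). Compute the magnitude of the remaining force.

Sum the known components: ΣF_x = 589.6 N, ΣF_y = -496 N.
For equilibrium the remaining force must supply (−ΣF_x, −ΣF_y) = (-589.6, 496) N.
Magnitude = √((-589.6)² + (496)²) = 770.5 N; direction = atan2(496, -589.6) = 139.9°.

F ≈ 770 N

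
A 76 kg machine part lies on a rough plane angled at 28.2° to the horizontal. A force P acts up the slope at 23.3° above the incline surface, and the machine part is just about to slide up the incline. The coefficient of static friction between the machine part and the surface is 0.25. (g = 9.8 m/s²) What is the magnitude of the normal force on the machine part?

N ≈ 456 N

On the verge of sliding up the incline, friction equals μN and acts down the slope.
Perpendicular: N + P sin 23.3° = W cos 28.2° = 656.4 N.
Along incline: P cos 23.3° = W sin 28.2° + μN  with W sin 28.2° = 352 N.
Solving the pair for P and N: P = 507.3 N, N = 455.7 N (and f = μN = 113.9 N).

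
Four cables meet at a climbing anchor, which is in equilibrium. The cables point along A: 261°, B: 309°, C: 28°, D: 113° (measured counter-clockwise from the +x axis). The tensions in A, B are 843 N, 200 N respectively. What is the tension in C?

Resolve: ΣF_x = 843 cos 261° + 200 cos 309° + T_C cos 28° + T_D cos 113° = 0.
        ΣF_y = 843 sin 261° + 200 sin 309° + T_C sin 28° + T_D sin 113° = 0.
The known terms sum to (-6.01, -988.1) N, so 0.8829 T_C − 0.3907 T_D = 6.01 and 0.4695 T_C + 0.9205 T_D = 988.1.
Solving simultaneously: T_C = 393.1 N, T_D = 872.9 N.

T_C ≈ 393 N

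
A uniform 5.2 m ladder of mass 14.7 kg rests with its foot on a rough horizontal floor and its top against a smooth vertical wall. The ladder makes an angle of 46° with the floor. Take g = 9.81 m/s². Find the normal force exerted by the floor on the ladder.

N_floor ≈ 144 N

ΣF_y = 0: N_floor = 14.7×9.81 = 144.21 N.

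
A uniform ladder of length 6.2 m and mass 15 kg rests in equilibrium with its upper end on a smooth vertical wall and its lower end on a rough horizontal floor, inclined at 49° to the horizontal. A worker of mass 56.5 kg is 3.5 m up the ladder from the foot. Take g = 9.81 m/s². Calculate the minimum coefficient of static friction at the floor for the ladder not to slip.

ΣF_y = 0: N_floor = 15×9.81 + 56.5×9.81 = 701.41 N.
Torques about the foot: N_wall · 6.2 sin 49° = 15×9.81×3.1 cos 49° + 56.5×9.81×3.5 cos 49° → N_wall = 335.95 N.
ΣF_x = 0: f_floor = N_wall = 335.95 N.
μ_min = f_floor / N_floor = 335.95 / 701.41 = 0.479.

μ_min ≈ 0.479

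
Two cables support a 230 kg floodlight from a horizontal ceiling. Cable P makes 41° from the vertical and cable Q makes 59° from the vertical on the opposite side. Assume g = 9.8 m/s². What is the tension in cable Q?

Angles from the horizontal: cable P is 90° − 41° = 49°, cable Q is 90° − 59° = 31°.
Weight W = 230 × 9.8 = 2254 N acts straight down.
Horizontal: T_P cos 49° = T_Q cos 31°  →  T_P = 1.307 T_Q.
Vertical: T_P sin 49° + T_Q sin 31° = 2254.
Substituting the horizontal relation into the vertical equation gives 1.501 T_Q = 2254, so T_Q = 1502 N.

T_Q ≈ 1500 N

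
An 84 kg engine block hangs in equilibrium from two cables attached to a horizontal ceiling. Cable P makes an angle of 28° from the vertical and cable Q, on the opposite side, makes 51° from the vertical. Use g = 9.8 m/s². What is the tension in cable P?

Angles from the horizontal: cable P is 90° − 28° = 62°, cable Q is 90° − 51° = 39°.
Weight W = 84 × 9.8 = 823.2 N acts straight down.
Horizontal: T_P cos 62° = T_Q cos 39°  →  T_Q = 0.6041 T_P.
Vertical: T_P sin 62° + T_Q sin 39° = 823.2.
Substituting the horizontal relation into the vertical equation gives 1.263 T_P = 823.2, so T_P = 651.7 N.

T_P ≈ 652 N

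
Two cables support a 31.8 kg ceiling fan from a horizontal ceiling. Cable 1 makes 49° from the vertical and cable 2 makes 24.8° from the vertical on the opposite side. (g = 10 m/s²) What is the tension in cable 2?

Angles from the horizontal: cable 1 is 90° − 49° = 41°, cable 2 is 90° − 24.8° = 65.2°.
Weight W = 31.8 × 10 = 318 N acts straight down.
Horizontal: T_1 cos 41° = T_2 cos 65.2°  →  T_1 = 0.5558 T_2.
Vertical: T_1 sin 41° + T_2 sin 65.2° = 318.
Substituting the horizontal relation into the vertical equation gives 1.272 T_2 = 318, so T_2 = 249.9 N.

T_2 ≈ 250 N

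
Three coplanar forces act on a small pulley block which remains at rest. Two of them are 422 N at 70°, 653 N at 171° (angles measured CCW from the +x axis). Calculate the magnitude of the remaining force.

F ≈ 707 N

Sum the known components: ΣF_x = -500.6 N, ΣF_y = 498.7 N.
For equilibrium the remaining force must supply (−ΣF_x, −ΣF_y) = (500.6, -498.7) N.
Magnitude = √((500.6)² + (-498.7)²) = 706.6 N; direction = atan2(-498.7, 500.6) = 315.1°.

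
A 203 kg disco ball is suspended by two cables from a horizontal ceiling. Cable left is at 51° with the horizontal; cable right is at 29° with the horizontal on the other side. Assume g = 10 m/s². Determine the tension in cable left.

Weight W = 203 × 10 = 2030 N acts straight down.
Horizontal: T_left cos 51° = T_right cos 29°  →  T_right = 0.7195 T_left.
Vertical: T_left sin 51° + T_right sin 29° = 2030.
Substituting the horizontal relation into the vertical equation gives 1.126 T_left = 2030, so T_left = 1803 N.

T_left ≈ 1800 N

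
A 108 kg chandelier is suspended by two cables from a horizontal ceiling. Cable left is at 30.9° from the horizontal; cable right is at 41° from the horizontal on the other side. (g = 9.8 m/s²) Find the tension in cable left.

Weight W = 108 × 9.8 = 1058 N acts straight down.
Horizontal: T_left cos 30.9° = T_right cos 41°  →  T_right = 1.137 T_left.
Vertical: T_left sin 30.9° + T_right sin 41° = 1058.
Substituting the horizontal relation into the vertical equation gives 1.259 T_left = 1058, so T_left = 840.4 N.

T_left ≈ 840 N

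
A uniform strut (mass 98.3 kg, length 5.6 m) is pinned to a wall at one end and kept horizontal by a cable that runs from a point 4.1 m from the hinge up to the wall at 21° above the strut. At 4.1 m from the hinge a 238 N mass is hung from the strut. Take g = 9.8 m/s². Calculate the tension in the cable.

Take torques about the hinge: T sin 21° · 4.1 = 98.3×9.8×2.8 + 238×4.1 = 3673.2 N·m.
So T = 3673.2 / (0.3584 × 4.1) = 2499.9 N.

T ≈ 2500 N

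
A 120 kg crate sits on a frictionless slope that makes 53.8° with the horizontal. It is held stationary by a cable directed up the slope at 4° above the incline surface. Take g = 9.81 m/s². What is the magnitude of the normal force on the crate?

Take axes along and perpendicular to the incline. Weight components: W sin 53.8° = 950 N down-slope, W cos 53.8° = 695.3 N into the surface.
Along incline: T cos 4° = W sin 53.8° → T = 952.3 N.
Perpendicular: N = W cos 53.8° − T sin 4° = 628.8 N.

N ≈ 629 N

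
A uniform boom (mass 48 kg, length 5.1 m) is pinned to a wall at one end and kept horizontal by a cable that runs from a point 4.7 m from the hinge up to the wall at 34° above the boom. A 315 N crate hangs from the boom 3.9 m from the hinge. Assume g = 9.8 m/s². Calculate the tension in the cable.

Take torques about the hinge: T sin 34° · 4.7 = 48×9.8×2.55 + 315×3.9 = 2428 N·m.
So T = 2428 / (0.5592 × 4.7) = 923.83 N.

T ≈ 924 N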